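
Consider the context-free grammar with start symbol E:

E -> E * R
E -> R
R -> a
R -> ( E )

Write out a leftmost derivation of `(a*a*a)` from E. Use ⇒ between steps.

E ⇒ R ⇒ (E) ⇒ (E*R) ⇒ (E*R*R) ⇒ (R*R*R) ⇒ (a*R*R) ⇒ (a*a*R) ⇒ (a*a*a)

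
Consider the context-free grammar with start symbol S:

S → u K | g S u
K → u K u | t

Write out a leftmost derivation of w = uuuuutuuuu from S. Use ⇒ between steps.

S ⇒ uK ⇒ uuKu ⇒ uuuKuu ⇒ uuuuKuuu ⇒ uuuuuKuuuu ⇒ uuuuutuuuu

S ⇒ uK   [S → u K]
uK ⇒ uuKu   [K → u K u]
uuKu ⇒ uuuKuu   [K → u K u]
uuuKuu ⇒ uuuuKuuu   [K → u K u]
uuuuKuuu ⇒ uuuuuKuuuu   [K → u K u]
uuuuuKuuuu ⇒ uuuuutuuuu   [K → t]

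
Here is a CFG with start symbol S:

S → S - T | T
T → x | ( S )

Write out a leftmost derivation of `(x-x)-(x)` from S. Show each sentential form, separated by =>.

S => S-T => T-T => (S)-T => (S-T)-T => (T-T)-T => (x-T)-T => (x-x)-T => (x-x)-(S) => (x-x)-(T) => (x-x)-(x)

S => S-T   [S → S - T]
S-T => T-T   [S → T]
T-T => (S)-T   [T → ( S )]
(S)-T => (S-T)-T   [S → S - T]
(S-T)-T => (T-T)-T   [S → T]
(T-T)-T => (x-T)-T   [T → x]
(x-T)-T => (x-x)-T   [T → x]
(x-x)-T => (x-x)-(S)   [T → ( S )]
(x-x)-(S) => (x-x)-(T)   [S → T]
(x-x)-(T) => (x-x)-(x)   [T → x]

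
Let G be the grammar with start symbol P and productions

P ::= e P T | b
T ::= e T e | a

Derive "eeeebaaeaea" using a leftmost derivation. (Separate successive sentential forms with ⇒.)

P ⇒ ePT   [P ::= e P T]
ePT ⇒ eePTT   [P ::= e P T]
eePTT ⇒ eeePTTT   [P ::= e P T]
eeePTTT ⇒ eeeePTTTT   [P ::= e P T]
eeeePTTTT ⇒ eeeebTTTT   [P ::= b]
eeeebTTTT ⇒ eeeebaTTT   [T ::= a]
eeeebaTTT ⇒ eeeebaaTT   [T ::= a]
eeeebaaTT ⇒ eeeebaaeTeT   [T ::= e T e]
eeeebaaeTeT ⇒ eeeebaaeaeT   [T ::= a]
eeeebaaeaeT ⇒ eeeebaaeaea   [T ::= a]

P ⇒ ePT ⇒ eePTT ⇒ eeePTTT ⇒ eeeePTTTT ⇒ eeeebTTTT ⇒ eeeebaTTT ⇒ eeeebaaTT ⇒ eeeebaaeTeT ⇒ eeeebaaeaeT ⇒ eeeebaaeaea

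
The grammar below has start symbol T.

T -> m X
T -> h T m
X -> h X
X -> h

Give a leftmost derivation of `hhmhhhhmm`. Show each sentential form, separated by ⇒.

T ⇒ hTm ⇒ hhTmm ⇒ hhmXmm ⇒ hhmhXmm ⇒ hhmhhXmm ⇒ hhmhhhXmm ⇒ hhmhhhhmm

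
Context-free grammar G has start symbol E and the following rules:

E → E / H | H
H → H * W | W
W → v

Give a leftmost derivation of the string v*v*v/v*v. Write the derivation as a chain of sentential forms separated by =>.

E=>E/H=>H/H=>H*W/H=>H*W*W/H=>W*W*W/H=>v*W*W/H=>v*v*W/H=>v*v*v/H=>v*v*v/H*W=>v*v*v/W*W=>v*v*v/v*W=>v*v*v/v*v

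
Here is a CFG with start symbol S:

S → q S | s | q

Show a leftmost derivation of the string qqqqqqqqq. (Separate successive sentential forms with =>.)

S => qS => qqS => qqqS => qqqqS => qqqqqS => qqqqqqS => qqqqqqqS => qqqqqqqqS => qqqqqqqqq

S => qS   [S → q S]
qS => qqS   [S → q S]
qqS => qqqS   [S → q S]
qqqS => qqqqS   [S → q S]
qqqqS => qqqqqS   [S → q S]
qqqqqS => qqqqqqS   [S → q S]
qqqqqqS => qqqqqqqS   [S → q S]
qqqqqqqS => qqqqqqqqS   [S → q S]
qqqqqqqqS => qqqqqqqqq   [S → q]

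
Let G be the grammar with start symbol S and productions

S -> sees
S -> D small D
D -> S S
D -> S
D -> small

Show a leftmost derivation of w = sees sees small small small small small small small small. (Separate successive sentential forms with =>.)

S => D small D   [S -> D small D]
D small D => S small D   [D -> S]
S small D => D small D small D   [S -> D small D]
D small D small D => S small D small D   [D -> S]
S small D small D => D small D small D small D   [S -> D small D]
D small D small D small D => S S small D small D small D   [D -> S S]
S S small D small D small D => sees S small D small D small D   [S -> sees]
sees S small D small D small D => sees sees small D small D small D   [S -> sees]
sees sees small D small D small D => sees sees small small small D small D   [D -> small]
sees sees small small small D small D => sees sees small small small S small D   [D -> S]
sees sees small small small S small D => sees sees small small small D small D small D   [S -> D small D]
sees sees small small small D small D small D => sees sees small small small small small D small D   [D -> small]
sees sees small small small small small D small D => sees sees small small small small small small small D   [D -> small]
sees sees small small small small small small small D => sees sees small small small small small small small small   [D -> small]

S => D small D => S small D => D small D small D => S small D small D => D small D small D small D => S S small D small D small D => sees S small D small D small D => sees sees small D small D small D => sees sees small small small D small D => sees sees small small small S small D => sees sees small small small D small D small D => sees sees small small small small small D small D => sees sees small small small small small small small D => sees sees small small small small small small small small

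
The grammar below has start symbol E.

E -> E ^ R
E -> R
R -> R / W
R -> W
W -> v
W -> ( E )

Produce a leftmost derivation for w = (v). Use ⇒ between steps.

E⇒R⇒W⇒(E)⇒(R)⇒(W)⇒(v)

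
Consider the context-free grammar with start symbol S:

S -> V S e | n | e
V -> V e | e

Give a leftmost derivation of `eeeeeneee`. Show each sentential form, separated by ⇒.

S ⇒ VSe   [S -> V S e]
VSe ⇒ VeSe   [V -> V e]
VeSe ⇒ eeSe   [V -> e]
eeSe ⇒ eeVSee   [S -> V S e]
eeVSee ⇒ eeVeSee   [V -> V e]
eeVeSee ⇒ eeeeSee   [V -> e]
eeeeSee ⇒ eeeeVSeee   [S -> V S e]
eeeeVSeee ⇒ eeeeeSeee   [V -> e]
eeeeeSeee ⇒ eeeeeneee   [S -> n]

S ⇒ VSe ⇒ VeSe ⇒ eeSe ⇒ eeVSee ⇒ eeVeSee ⇒ eeeeSee ⇒ eeeeVSeee ⇒ eeeeeSeee ⇒ eeeeeneee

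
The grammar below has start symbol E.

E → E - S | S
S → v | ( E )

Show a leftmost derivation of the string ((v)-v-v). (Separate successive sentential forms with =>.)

E => S   [E → S]
S => (E)   [S → ( E )]
(E) => (E-S)   [E → E - S]
(E-S) => (E-S-S)   [E → E - S]
(E-S-S) => (S-S-S)   [E → S]
(S-S-S) => ((E)-S-S)   [S → ( E )]
((E)-S-S) => ((S)-S-S)   [E → S]
((S)-S-S) => ((v)-S-S)   [S → v]
((v)-S-S) => ((v)-v-S)   [S → v]
((v)-v-S) => ((v)-v-v)   [S → v]

E=>S=>(E)=>(E-S)=>(E-S-S)=>(S-S-S)=>((E)-S-S)=>((S)-S-S)=>((v)-S-S)=>((v)-v-S)=>((v)-v-v)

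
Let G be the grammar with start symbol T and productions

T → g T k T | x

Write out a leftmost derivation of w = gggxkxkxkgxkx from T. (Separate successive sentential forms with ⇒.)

T ⇒ gTkT   [T → g T k T]
gTkT ⇒ ggTkTkT   [T → g T k T]
ggTkTkT ⇒ gggTkTkTkT   [T → g T k T]
gggTkTkTkT ⇒ gggxkTkTkT   [T → x]
gggxkTkTkT ⇒ gggxkxkTkT   [T → x]
gggxkxkTkT ⇒ gggxkxkxkT   [T → x]
gggxkxkxkT ⇒ gggxkxkxkgTkT   [T → g T k T]
gggxkxkxkgTkT ⇒ gggxkxkxkgxkT   [T → x]
gggxkxkxkgxkT ⇒ gggxkxkxkgxkx   [T → x]

T⇒gTkT⇒ggTkTkT⇒gggTkTkTkT⇒gggxkTkTkT⇒gggxkxkTkT⇒gggxkxkxkT⇒gggxkxkxkgTkT⇒gggxkxkxkgxkT⇒gggxkxkxkgxkx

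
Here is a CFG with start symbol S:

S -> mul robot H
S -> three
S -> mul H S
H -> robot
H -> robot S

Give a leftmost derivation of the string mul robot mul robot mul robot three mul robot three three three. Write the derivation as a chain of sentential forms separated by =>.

S => mul H S => mul robot S S => mul robot mul H S S => mul robot mul robot S S S => mul robot mul robot mul H S S S => mul robot mul robot mul robot S S S S => mul robot mul robot mul robot three S S S => mul robot mul robot mul robot three mul H S S S => mul robot mul robot mul robot three mul robot S S S => mul robot mul robot mul robot three mul robot three S S => mul robot mul robot mul robot three mul robot three three S => mul robot mul robot mul robot three mul robot three three three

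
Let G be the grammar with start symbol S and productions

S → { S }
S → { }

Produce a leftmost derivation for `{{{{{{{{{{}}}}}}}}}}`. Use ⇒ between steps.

S ⇒ {S}   [S → { S }]
{S} ⇒ {{S}}   [S → { S }]
{{S}} ⇒ {{{S}}}   [S → { S }]
{{{S}}} ⇒ {{{{S}}}}   [S → { S }]
{{{{S}}}} ⇒ {{{{{S}}}}}   [S → { S }]
{{{{{S}}}}} ⇒ {{{{{{S}}}}}}   [S → { S }]
{{{{{{S}}}}}} ⇒ {{{{{{{S}}}}}}}   [S → { S }]
{{{{{{{S}}}}}}} ⇒ {{{{{{{{S}}}}}}}}   [S → { S }]
{{{{{{{{S}}}}}}}} ⇒ {{{{{{{{{S}}}}}}}}}   [S → { S }]
{{{{{{{{{S}}}}}}}}} ⇒ {{{{{{{{{{}}}}}}}}}}   [S → { }]

S ⇒ {S} ⇒ {{S}} ⇒ {{{S}}} ⇒ {{{{S}}}} ⇒ {{{{{S}}}}} ⇒ {{{{{{S}}}}}} ⇒ {{{{{{{S}}}}}}} ⇒ {{{{{{{{S}}}}}}}} ⇒ {{{{{{{{{S}}}}}}}}} ⇒ {{{{{{{{{{}}}}}}}}}}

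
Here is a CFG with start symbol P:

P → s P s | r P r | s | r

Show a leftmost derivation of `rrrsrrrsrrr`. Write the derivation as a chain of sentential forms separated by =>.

P=>rPr=>rrPrr=>rrrPrrr=>rrrsPsrrr=>rrrsrPrsrrr=>rrrsrrrsrrr

P => rPr   [P → r P r]
rPr => rrPrr   [P → r P r]
rrPrr => rrrPrrr   [P → r P r]
rrrPrrr => rrrsPsrrr   [P → s P s]
rrrsPsrrr => rrrsrPrsrrr   [P → r P r]
rrrsrPrsrrr => rrrsrrrsrrr   [P → r]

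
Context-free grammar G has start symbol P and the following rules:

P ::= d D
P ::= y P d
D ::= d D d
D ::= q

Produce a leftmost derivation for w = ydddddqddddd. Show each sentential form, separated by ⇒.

P ⇒ yPd   [P ::= y P d]
yPd ⇒ ydDd   [P ::= d D]
ydDd ⇒ yddDdd   [D ::= d D d]
yddDdd ⇒ ydddDddd   [D ::= d D d]
ydddDddd ⇒ yddddDdddd   [D ::= d D d]
yddddDdddd ⇒ ydddddDddddd   [D ::= d D d]
ydddddDddddd ⇒ ydddddqddddd   [D ::= q]

P ⇒ yPd ⇒ ydDd ⇒ yddDdd ⇒ ydddDddd ⇒ yddddDdddd ⇒ ydddddDddddd ⇒ ydddddqddddd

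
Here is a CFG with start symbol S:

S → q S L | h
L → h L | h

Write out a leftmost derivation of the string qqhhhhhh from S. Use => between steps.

S=>qSL=>qqSLL=>qqhLL=>qqhhLL=>qqhhhLL=>qqhhhhL=>qqhhhhhL=>qqhhhhhh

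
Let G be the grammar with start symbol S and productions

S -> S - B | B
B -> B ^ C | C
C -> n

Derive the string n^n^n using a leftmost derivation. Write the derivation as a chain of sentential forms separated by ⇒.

S ⇒ B   [S -> B]
B ⇒ B^C   [B -> B ^ C]
B^C ⇒ B^C^C   [B -> B ^ C]
B^C^C ⇒ C^C^C   [B -> C]
C^C^C ⇒ n^C^C   [C -> n]
n^C^C ⇒ n^n^C   [C -> n]
n^n^C ⇒ n^n^n   [C -> n]

S ⇒ B ⇒ B^C ⇒ B^C^C ⇒ C^C^C ⇒ n^C^C ⇒ n^n^C ⇒ n^n^n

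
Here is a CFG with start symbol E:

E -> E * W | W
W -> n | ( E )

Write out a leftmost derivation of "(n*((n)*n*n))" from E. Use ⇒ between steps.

E ⇒ W ⇒ (E) ⇒ (E*W) ⇒ (W*W) ⇒ (n*W) ⇒ (n*(E)) ⇒ (n*(E*W)) ⇒ (n*(E*W*W)) ⇒ (n*(W*W*W)) ⇒ (n*((E)*W*W)) ⇒ (n*((W)*W*W)) ⇒ (n*((n)*W*W)) ⇒ (n*((n)*n*W)) ⇒ (n*((n)*n*n))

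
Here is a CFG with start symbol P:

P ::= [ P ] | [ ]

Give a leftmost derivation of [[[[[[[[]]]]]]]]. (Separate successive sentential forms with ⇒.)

P ⇒ [P]   [P ::= [ P ]]
[P] ⇒ [[P]]   [P ::= [ P ]]
[[P]] ⇒ [[[P]]]   [P ::= [ P ]]
[[[P]]] ⇒ [[[[P]]]]   [P ::= [ P ]]
[[[[P]]]] ⇒ [[[[[P]]]]]   [P ::= [ P ]]
[[[[[P]]]]] ⇒ [[[[[[P]]]]]]   [P ::= [ P ]]
[[[[[[P]]]]]] ⇒ [[[[[[[P]]]]]]]   [P ::= [ P ]]
[[[[[[[P]]]]]]] ⇒ [[[[[[[[]]]]]]]]   [P ::= [ ]]

P⇒[P]⇒[[P]]⇒[[[P]]]⇒[[[[P]]]]⇒[[[[[P]]]]]⇒[[[[[[P]]]]]]⇒[[[[[[[P]]]]]]]⇒[[[[[[[[]]]]]]]]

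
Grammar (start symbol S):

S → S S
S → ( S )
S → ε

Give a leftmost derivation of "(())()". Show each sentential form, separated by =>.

S => SS => (S)S => ((S))S => (())S => (())SS => (())SSS => (())(S)SS => (())()SS => (())()S => (())()

S => SS   [S → S S]
SS => (S)S   [S → ( S )]
(S)S => ((S))S   [S → ( S )]
((S))S => (())S   [S → ε]
(())S => (())SS   [S → S S]
(())SS => (())SSS   [S → S S]
(())SSS => (())(S)SS   [S → ( S )]
(())(S)SS => (())()SS   [S → ε]
(())()SS => (())()S   [S → ε]
(())()S => (())()   [S → ε]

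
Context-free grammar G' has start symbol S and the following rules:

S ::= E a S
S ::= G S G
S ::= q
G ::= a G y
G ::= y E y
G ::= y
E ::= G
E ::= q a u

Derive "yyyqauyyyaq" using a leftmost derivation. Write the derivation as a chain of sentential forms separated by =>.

S => EaS   [S ::= E a S]
EaS => GaS   [E ::= G]
GaS => yEyaS   [G ::= y E y]
yEyaS => yGyaS   [E ::= G]
yGyaS => yyEyyaS   [G ::= y E y]
yyEyyaS => yyGyyaS   [E ::= G]
yyGyyaS => yyyEyyyaS   [G ::= y E y]
yyyEyyyaS => yyyqauyyyaS   [E ::= q a u]
yyyqauyyyaS => yyyqauyyyaq   [S ::= q]

S=>EaS=>GaS=>yEyaS=>yGyaS=>yyEyyaS=>yyGyyaS=>yyyEyyyaS=>yyyqauyyyaS=>yyyqauyyyaq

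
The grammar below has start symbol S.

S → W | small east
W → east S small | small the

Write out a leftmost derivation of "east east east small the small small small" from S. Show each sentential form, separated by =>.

S => W   [S → W]
W => east S small   [W → east S small]
east S small => east W small   [S → W]
east W small => east east S small small   [W → east S small]
east east S small small => east east W small small   [S → W]
east east W small small => east east east S small small small   [W → east S small]
east east east S small small small => east east east W small small small   [S → W]
east east east W small small small => east east east small the small small small   [W → small the]

S => W => east S small => east W small => east east S small small => east east W small small => east east east S small small small => east east east W small small small => east east east small the small small small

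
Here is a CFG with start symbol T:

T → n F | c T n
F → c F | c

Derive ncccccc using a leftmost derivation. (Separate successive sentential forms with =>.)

T => nF => ncF => nccF => ncccF => nccccF => ncccccF => ncccccc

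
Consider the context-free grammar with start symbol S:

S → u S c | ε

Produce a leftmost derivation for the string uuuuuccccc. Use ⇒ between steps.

S⇒uSc⇒uuScc⇒uuuSccc⇒uuuuScccc⇒uuuuuSccccc⇒uuuuuccccc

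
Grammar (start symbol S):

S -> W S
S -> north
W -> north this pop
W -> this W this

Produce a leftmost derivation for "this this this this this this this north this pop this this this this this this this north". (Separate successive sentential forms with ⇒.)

S ⇒ W S ⇒ this W this S ⇒ this this W this this S ⇒ this this this W this this this S ⇒ this this this this W this this this this S ⇒ this this this this this W this this this this this S ⇒ this this this this this this W this this this this this this S ⇒ this this this this this this this W this this this this this this this S ⇒ this this this this this this this north this pop this this this this this this this S ⇒ this this this this this this this north this pop this this this this this this this north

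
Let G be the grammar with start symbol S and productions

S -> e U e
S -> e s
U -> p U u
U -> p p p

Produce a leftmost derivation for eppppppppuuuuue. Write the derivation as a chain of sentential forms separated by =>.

S=>eUe=>epUue=>eppUuue=>epppUuuue=>eppppUuuuue=>epppppUuuuuue=>eppppppppuuuuue

S => eUe   [S -> e U e]
eUe => epUue   [U -> p U u]
epUue => eppUuue   [U -> p U u]
eppUuue => epppUuuue   [U -> p U u]
epppUuuue => eppppUuuuue   [U -> p U u]
eppppUuuuue => epppppUuuuuue   [U -> p U u]
epppppUuuuuue => eppppppppuuuuue   [U -> p p p]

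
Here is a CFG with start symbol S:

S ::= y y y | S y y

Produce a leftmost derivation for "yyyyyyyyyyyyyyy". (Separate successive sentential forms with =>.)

S => Syy   [S ::= S y y]
Syy => Syyyy   [S ::= S y y]
Syyyy => Syyyyyy   [S ::= S y y]
Syyyyyy => Syyyyyyyy   [S ::= S y y]
Syyyyyyyy => Syyyyyyyyyy   [S ::= S y y]
Syyyyyyyyyy => Syyyyyyyyyyyy   [S ::= S y y]
Syyyyyyyyyyyy => yyyyyyyyyyyyyyy   [S ::= y y y]

S=>Syy=>Syyyy=>Syyyyyy=>Syyyyyyyy=>Syyyyyyyyyy=>Syyyyyyyyyyyy=>yyyyyyyyyyyyyyy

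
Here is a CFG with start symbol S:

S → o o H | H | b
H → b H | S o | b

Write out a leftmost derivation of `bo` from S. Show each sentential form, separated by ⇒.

S⇒H⇒So⇒bo

S ⇒ H   [S → H]
H ⇒ So   [H → S o]
So ⇒ bo   [S → b]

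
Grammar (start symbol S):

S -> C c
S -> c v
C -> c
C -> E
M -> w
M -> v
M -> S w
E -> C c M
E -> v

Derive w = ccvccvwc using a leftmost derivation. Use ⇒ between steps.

S ⇒ Cc   [S -> C c]
Cc ⇒ Ec   [C -> E]
Ec ⇒ CcMc   [E -> C c M]
CcMc ⇒ EcMc   [C -> E]
EcMc ⇒ CcMcMc   [E -> C c M]
CcMcMc ⇒ ccMcMc   [C -> c]
ccMcMc ⇒ ccvcMc   [M -> v]
ccvcMc ⇒ ccvcSwc   [M -> S w]
ccvcSwc ⇒ ccvccvwc   [S -> c v]

S ⇒ Cc ⇒ Ec ⇒ CcMc ⇒ EcMc ⇒ CcMcMc ⇒ ccMcMc ⇒ ccvcMc ⇒ ccvcSwc ⇒ ccvccvwc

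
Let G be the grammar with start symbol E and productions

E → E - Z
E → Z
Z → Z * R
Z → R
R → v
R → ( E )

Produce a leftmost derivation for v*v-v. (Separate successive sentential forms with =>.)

E=>E-Z=>Z-Z=>Z*R-Z=>R*R-Z=>v*R-Z=>v*v-Z=>v*v-R=>v*v-v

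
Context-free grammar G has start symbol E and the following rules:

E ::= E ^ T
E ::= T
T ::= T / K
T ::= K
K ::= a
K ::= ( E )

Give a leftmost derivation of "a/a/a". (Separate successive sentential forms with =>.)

E=>T=>T/K=>T/K/K=>K/K/K=>a/K/K=>a/a/K=>a/a/a

E => T   [E ::= T]
T => T/K   [T ::= T / K]
T/K => T/K/K   [T ::= T / K]
T/K/K => K/K/K   [T ::= K]
K/K/K => a/K/K   [K ::= a]
a/K/K => a/a/K   [K ::= a]
a/a/K => a/a/a   [K ::= a]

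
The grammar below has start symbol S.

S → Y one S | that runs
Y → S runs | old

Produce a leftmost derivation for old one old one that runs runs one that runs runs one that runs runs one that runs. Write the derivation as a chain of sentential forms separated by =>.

S => Y one S => old one S => old one Y one S => old one old one S => old one old one Y one S => old one old one S runs one S => old one old one that runs runs one S => old one old one that runs runs one Y one S => old one old one that runs runs one S runs one S => old one old one that runs runs one Y one S runs one S => old one old one that runs runs one S runs one S runs one S => old one old one that runs runs one that runs runs one S runs one S => old one old one that runs runs one that runs runs one that runs runs one S => old one old one that runs runs one that runs runs one that runs runs one that runs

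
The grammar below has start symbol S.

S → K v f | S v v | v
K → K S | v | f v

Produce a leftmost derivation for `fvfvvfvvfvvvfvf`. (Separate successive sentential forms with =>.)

S => Kvf => KSvf => fvSvf => fvKvfvf => fvKSvfvf => fvKSSvfvf => fvfvSSvfvf => fvfvvSvfvf => fvfvvSvvvfvf => fvfvvKvfvvvfvf => fvfvvfvvfvvvfvf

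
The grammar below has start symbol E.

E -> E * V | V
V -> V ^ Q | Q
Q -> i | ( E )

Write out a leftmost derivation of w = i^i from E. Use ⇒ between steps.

E ⇒ V ⇒ V^Q ⇒ Q^Q ⇒ i^Q ⇒ i^i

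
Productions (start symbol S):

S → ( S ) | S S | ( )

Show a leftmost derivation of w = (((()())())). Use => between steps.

S => (S) => ((S)) => ((SS)) => (((S)S)) => (((SS)S)) => (((()S)S)) => (((()())S)) => (((()())()))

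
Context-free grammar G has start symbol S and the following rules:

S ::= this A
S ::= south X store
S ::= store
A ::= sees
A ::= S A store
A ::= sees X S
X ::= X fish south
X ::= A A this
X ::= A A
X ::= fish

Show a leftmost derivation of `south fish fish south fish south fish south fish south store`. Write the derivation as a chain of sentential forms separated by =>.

S => south X store => south X fish south store => south X fish south fish south store => south X fish south fish south fish south store => south X fish south fish south fish south fish south store => south fish fish south fish south fish south fish south store

S => south X store   [S ::= south X store]
south X store => south X fish south store   [X ::= X fish south]
south X fish south store => south X fish south fish south store   [X ::= X fish south]
south X fish south fish south store => south X fish south fish south fish south store   [X ::= X fish south]
south X fish south fish south fish south store => south X fish south fish south fish south fish south store   [X ::= X fish south]
south X fish south fish south fish south fish south store => south fish fish south fish south fish south fish south store   [X ::= fish]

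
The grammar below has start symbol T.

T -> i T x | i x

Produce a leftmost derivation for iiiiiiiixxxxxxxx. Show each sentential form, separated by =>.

T => iTx => iiTxx => iiiTxxx => iiiiTxxxx => iiiiiTxxxxx => iiiiiiTxxxxxx => iiiiiiiTxxxxxxx => iiiiiiiixxxxxxxx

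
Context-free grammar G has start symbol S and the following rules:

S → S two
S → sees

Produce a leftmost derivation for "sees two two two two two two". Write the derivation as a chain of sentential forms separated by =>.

S => S two   [S → S two]
S two => S two two   [S → S two]
S two two => S two two two   [S → S two]
S two two two => S two two two two   [S → S two]
S two two two two => S two two two two two   [S → S two]
S two two two two two => S two two two two two two   [S → S two]
S two two two two two two => sees two two two two two two   [S → sees]

S => S two => S two two => S two two two => S two two two two => S two two two two two => S two two two two two two => sees two two two two two two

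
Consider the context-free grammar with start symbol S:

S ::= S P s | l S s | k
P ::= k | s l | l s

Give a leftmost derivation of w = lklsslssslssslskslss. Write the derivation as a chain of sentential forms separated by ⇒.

S ⇒ SPs ⇒ SPsPs ⇒ SPsPsPs ⇒ SPsPsPsPs ⇒ lSsPsPsPsPs ⇒ lSPssPsPsPsPs ⇒ lSPsPssPsPsPsPs ⇒ lkPsPssPsPsPsPs ⇒ lklssPssPsPsPsPs ⇒ lklsslsssPsPsPsPs ⇒ lklsslssslssPsPsPs ⇒ lklsslssslssslsPsPs ⇒ lklsslssslssslsksPs ⇒ lklsslssslssslskslss

S ⇒ SPs   [S ::= S P s]
SPs ⇒ SPsPs   [S ::= S P s]
SPsPs ⇒ SPsPsPs   [S ::= S P s]
SPsPsPs ⇒ SPsPsPsPs   [S ::= S P s]
SPsPsPsPs ⇒ lSsPsPsPsPs   [S ::= l S s]
lSsPsPsPsPs ⇒ lSPssPsPsPsPs   [S ::= S P s]
lSPssPsPsPsPs ⇒ lSPsPssPsPsPsPs   [S ::= S P s]
lSPsPssPsPsPsPs ⇒ lkPsPssPsPsPsPs   [S ::= k]
lkPsPssPsPsPsPs ⇒ lklssPssPsPsPsPs   [P ::= l s]
lklssPssPsPsPsPs ⇒ lklsslsssPsPsPsPs   [P ::= l s]
lklsslsssPsPsPsPs ⇒ lklsslssslssPsPsPs   [P ::= l s]
lklsslssslssPsPsPs ⇒ lklsslssslssslsPsPs   [P ::= s l]
lklsslssslssslsPsPs ⇒ lklsslssslssslsksPs   [P ::= k]
lklsslssslssslsksPs ⇒ lklsslssslssslskslss   [P ::= l s]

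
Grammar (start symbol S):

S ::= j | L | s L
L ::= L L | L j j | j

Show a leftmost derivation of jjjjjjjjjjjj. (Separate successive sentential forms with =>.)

S => L   [S ::= L]
L => Ljj   [L ::= L j j]
Ljj => Ljjjj   [L ::= L j j]
Ljjjj => Ljjjjjj   [L ::= L j j]
Ljjjjjj => LLjjjjjj   [L ::= L L]
LLjjjjjj => LLLjjjjjj   [L ::= L L]
LLLjjjjjj => LjjLLjjjjjj   [L ::= L j j]
LjjLLjjjjjj => jjjLLjjjjjj   [L ::= j]
jjjLLjjjjjj => jjjLLLjjjjjj   [L ::= L L]
jjjLLLjjjjjj => jjjjLLjjjjjj   [L ::= j]
jjjjLLjjjjjj => jjjjjLjjjjjj   [L ::= j]
jjjjjLjjjjjj => jjjjjjjjjjjj   [L ::= j]

S=>L=>Ljj=>Ljjjj=>Ljjjjjj=>LLjjjjjj=>LLLjjjjjj=>LjjLLjjjjjj=>jjjLLjjjjjj=>jjjLLLjjjjjj=>jjjjLLjjjjjj=>jjjjjLjjjjjj=>jjjjjjjjjjjj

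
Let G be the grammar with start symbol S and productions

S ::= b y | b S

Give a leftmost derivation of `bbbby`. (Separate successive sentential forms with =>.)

S => bS => bbS => bbbS => bbbby

S => bS   [S ::= b S]
bS => bbS   [S ::= b S]
bbS => bbbS   [S ::= b S]
bbbS => bbbby   [S ::= b y]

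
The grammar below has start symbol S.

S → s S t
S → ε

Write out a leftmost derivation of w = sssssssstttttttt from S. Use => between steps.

S => sSt => ssStt => sssSttt => ssssStttt => sssssSttttt => ssssssStttttt => sssssssSttttttt => ssssssssStttttttt => sssssssstttttttt

S => sSt   [S → s S t]
sSt => ssStt   [S → s S t]
ssStt => sssSttt   [S → s S t]
sssSttt => ssssStttt   [S → s S t]
ssssStttt => sssssSttttt   [S → s S t]
sssssSttttt => ssssssStttttt   [S → s S t]
ssssssStttttt => sssssssSttttttt   [S → s S t]
sssssssSttttttt => ssssssssStttttttt   [S → s S t]
ssssssssStttttttt => sssssssstttttttt   [S → ε]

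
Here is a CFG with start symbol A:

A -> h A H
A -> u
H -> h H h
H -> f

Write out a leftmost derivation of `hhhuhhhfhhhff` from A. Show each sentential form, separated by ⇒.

A ⇒ hAH ⇒ hhAHH ⇒ hhhAHHH ⇒ hhhuHHH ⇒ hhhuhHhHH ⇒ hhhuhhHhhHH ⇒ hhhuhhhHhhhHH ⇒ hhhuhhhfhhhHH ⇒ hhhuhhhfhhhfH ⇒ hhhuhhhfhhhff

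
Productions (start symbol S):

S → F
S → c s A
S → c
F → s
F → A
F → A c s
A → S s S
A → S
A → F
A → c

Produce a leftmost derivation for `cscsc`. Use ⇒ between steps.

S ⇒ csA ⇒ csS ⇒ cscsA ⇒ cscsS ⇒ cscsc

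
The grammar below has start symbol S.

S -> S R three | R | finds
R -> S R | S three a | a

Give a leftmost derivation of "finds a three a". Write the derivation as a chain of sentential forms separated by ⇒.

S ⇒ R ⇒ S three a ⇒ R three a ⇒ S R three a ⇒ finds R three a ⇒ finds a three a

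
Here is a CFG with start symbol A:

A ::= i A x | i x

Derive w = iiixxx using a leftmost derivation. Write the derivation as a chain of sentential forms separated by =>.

A => iAx => iiAxx => iiixxx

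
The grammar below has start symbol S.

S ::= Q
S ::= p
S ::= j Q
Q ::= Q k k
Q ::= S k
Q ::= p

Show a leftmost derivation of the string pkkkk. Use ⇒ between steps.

S ⇒ Q ⇒ Sk ⇒ Qk ⇒ Skk ⇒ Qkk ⇒ Qkkkk ⇒ pkkkk

S ⇒ Q   [S ::= Q]
Q ⇒ Sk   [Q ::= S k]
Sk ⇒ Qk   [S ::= Q]
Qk ⇒ Skk   [Q ::= S k]
Skk ⇒ Qkk   [S ::= Q]
Qkk ⇒ Qkkkk   [Q ::= Q k k]
Qkkkk ⇒ pkkkk   [Q ::= p]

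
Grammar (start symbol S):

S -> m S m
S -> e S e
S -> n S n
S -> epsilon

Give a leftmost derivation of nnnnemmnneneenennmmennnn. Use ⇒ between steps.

S ⇒ nSn   [S -> n S n]
nSn ⇒ nnSnn   [S -> n S n]
nnSnn ⇒ nnnSnnn   [S -> n S n]
nnnSnnn ⇒ nnnnSnnnn   [S -> n S n]
nnnnSnnnn ⇒ nnnneSennnn   [S -> e S e]
nnnneSennnn ⇒ nnnnemSmennnn   [S -> m S m]
nnnnemSmennnn ⇒ nnnnemmSmmennnn   [S -> m S m]
nnnnemmSmmennnn ⇒ nnnnemmnSnmmennnn   [S -> n S n]
nnnnemmnSnmmennnn ⇒ nnnnemmnnSnnmmennnn   [S -> n S n]
nnnnemmnnSnnmmennnn ⇒ nnnnemmnneSennmmennnn   [S -> e S e]
nnnnemmnneSennmmennnn ⇒ nnnnemmnnenSnennmmennnn   [S -> n S n]
nnnnemmnnenSnennmmennnn ⇒ nnnnemmnneneSenennmmennnn   [S -> e S e]
nnnnemmnneneSenennmmennnn ⇒ nnnnemmnneneenennmmennnn   [S -> epsilon]

S⇒nSn⇒nnSnn⇒nnnSnnn⇒nnnnSnnnn⇒nnnneSennnn⇒nnnnemSmennnn⇒nnnnemmSmmennnn⇒nnnnemmnSnmmennnn⇒nnnnemmnnSnnmmennnn⇒nnnnemmnneSennmmennnn⇒nnnnemmnnenSnennmmennnn⇒nnnnemmnneneSenennmmennnn⇒nnnnemmnneneenennmmennnn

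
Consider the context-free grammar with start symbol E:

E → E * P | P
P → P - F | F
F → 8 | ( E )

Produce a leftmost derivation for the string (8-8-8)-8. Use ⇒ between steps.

E⇒P⇒P-F⇒F-F⇒(E)-F⇒(P)-F⇒(P-F)-F⇒(P-F-F)-F⇒(F-F-F)-F⇒(8-F-F)-F⇒(8-8-F)-F⇒(8-8-8)-F⇒(8-8-8)-8

E ⇒ P   [E → P]
P ⇒ P-F   [P → P - F]
P-F ⇒ F-F   [P → F]
F-F ⇒ (E)-F   [F → ( E )]
(E)-F ⇒ (P)-F   [E → P]
(P)-F ⇒ (P-F)-F   [P → P - F]
(P-F)-F ⇒ (P-F-F)-F   [P → P - F]
(P-F-F)-F ⇒ (F-F-F)-F   [P → F]
(F-F-F)-F ⇒ (8-F-F)-F   [F → 8]
(8-F-F)-F ⇒ (8-8-F)-F   [F → 8]
(8-8-F)-F ⇒ (8-8-8)-F   [F → 8]
(8-8-8)-F ⇒ (8-8-8)-8   [F → 8]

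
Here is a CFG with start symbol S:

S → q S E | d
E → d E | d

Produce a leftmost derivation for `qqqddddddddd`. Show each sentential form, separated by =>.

S => qSE   [S → q S E]
qSE => qqSEE   [S → q S E]
qqSEE => qqqSEEE   [S → q S E]
qqqSEEE => qqqdEEE   [S → d]
qqqdEEE => qqqddEEE   [E → d E]
qqqddEEE => qqqdddEEE   [E → d E]
qqqdddEEE => qqqddddEEE   [E → d E]
qqqddddEEE => qqqdddddEE   [E → d]
qqqdddddEE => qqqddddddEE   [E → d E]
qqqddddddEE => qqqdddddddE   [E → d]
qqqdddddddE => qqqddddddddE   [E → d E]
qqqddddddddE => qqqddddddddd   [E → d]

S => qSE => qqSEE => qqqSEEE => qqqdEEE => qqqddEEE => qqqdddEEE => qqqddddEEE => qqqdddddEE => qqqddddddEE => qqqdddddddE => qqqddddddddE => qqqddddddddd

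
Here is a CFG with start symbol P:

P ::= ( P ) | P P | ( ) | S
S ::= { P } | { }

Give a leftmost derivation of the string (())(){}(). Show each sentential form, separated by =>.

P => PP => (P)P => (())P => (())PP => (())PPP => (())()PP => (())()SP => (())(){}P => (())(){}()

P => PP   [P ::= P P]
PP => (P)P   [P ::= ( P )]
(P)P => (())P   [P ::= ( )]
(())P => (())PP   [P ::= P P]
(())PP => (())PPP   [P ::= P P]
(())PPP => (())()PP   [P ::= ( )]
(())()PP => (())()SP   [P ::= S]
(())()SP => (())(){}P   [S ::= { }]
(())(){}P => (())(){}()   [P ::= ( )]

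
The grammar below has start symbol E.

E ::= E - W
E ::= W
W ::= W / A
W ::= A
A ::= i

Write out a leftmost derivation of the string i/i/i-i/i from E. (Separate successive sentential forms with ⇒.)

E ⇒ E-W   [E ::= E - W]
E-W ⇒ W-W   [E ::= W]
W-W ⇒ W/A-W   [W ::= W / A]
W/A-W ⇒ W/A/A-W   [W ::= W / A]
W/A/A-W ⇒ A/A/A-W   [W ::= A]
A/A/A-W ⇒ i/A/A-W   [A ::= i]
i/A/A-W ⇒ i/i/A-W   [A ::= i]
i/i/A-W ⇒ i/i/i-W   [A ::= i]
i/i/i-W ⇒ i/i/i-W/A   [W ::= W / A]
i/i/i-W/A ⇒ i/i/i-A/A   [W ::= A]
i/i/i-A/A ⇒ i/i/i-i/A   [A ::= i]
i/i/i-i/A ⇒ i/i/i-i/i   [A ::= i]

E⇒E-W⇒W-W⇒W/A-W⇒W/A/A-W⇒A/A/A-W⇒i/A/A-W⇒i/i/A-W⇒i/i/i-W⇒i/i/i-W/A⇒i/i/i-A/A⇒i/i/i-i/A⇒i/i/i-i/i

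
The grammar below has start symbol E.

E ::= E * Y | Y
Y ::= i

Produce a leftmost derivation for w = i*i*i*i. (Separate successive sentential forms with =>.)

E => E*Y => E*Y*Y => E*Y*Y*Y => Y*Y*Y*Y => i*Y*Y*Y => i*i*Y*Y => i*i*i*Y => i*i*i*i

E => E*Y   [E ::= E * Y]
E*Y => E*Y*Y   [E ::= E * Y]
E*Y*Y => E*Y*Y*Y   [E ::= E * Y]
E*Y*Y*Y => Y*Y*Y*Y   [E ::= Y]
Y*Y*Y*Y => i*Y*Y*Y   [Y ::= i]
i*Y*Y*Y => i*i*Y*Y   [Y ::= i]
i*i*Y*Y => i*i*i*Y   [Y ::= i]
i*i*i*Y => i*i*i*i   [Y ::= i]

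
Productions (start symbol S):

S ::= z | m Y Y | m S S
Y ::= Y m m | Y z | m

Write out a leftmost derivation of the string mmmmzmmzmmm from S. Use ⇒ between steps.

S ⇒ mYY ⇒ mYmmY ⇒ mYzmmY ⇒ mYmmzmmY ⇒ mYzmmzmmY ⇒ mYmmzmmzmmY ⇒ mmmmzmmzmmY ⇒ mmmmzmmzmmm

S ⇒ mYY   [S ::= m Y Y]
mYY ⇒ mYmmY   [Y ::= Y m m]
mYmmY ⇒ mYzmmY   [Y ::= Y z]
mYzmmY ⇒ mYmmzmmY   [Y ::= Y m m]
mYmmzmmY ⇒ mYzmmzmmY   [Y ::= Y z]
mYzmmzmmY ⇒ mYmmzmmzmmY   [Y ::= Y m m]
mYmmzmmzmmY ⇒ mmmmzmmzmmY   [Y ::= m]
mmmmzmmzmmY ⇒ mmmmzmmzmmm   [Y ::= m]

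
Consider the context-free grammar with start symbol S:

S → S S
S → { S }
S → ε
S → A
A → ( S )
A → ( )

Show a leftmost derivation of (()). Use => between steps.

S => A   [S → A]
A => (S)   [A → ( S )]
(S) => (A)   [S → A]
(A) => ((S))   [A → ( S )]
((S)) => (())   [S → ε]

S => A => (S) => (A) => ((S)) => (())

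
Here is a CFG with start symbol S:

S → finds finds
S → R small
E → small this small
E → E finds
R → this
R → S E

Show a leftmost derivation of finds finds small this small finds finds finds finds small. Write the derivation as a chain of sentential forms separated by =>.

S => R small   [S → R small]
R small => S E small   [R → S E]
S E small => finds finds E small   [S → finds finds]
finds finds E small => finds finds E finds small   [E → E finds]
finds finds E finds small => finds finds E finds finds small   [E → E finds]
finds finds E finds finds small => finds finds E finds finds finds small   [E → E finds]
finds finds E finds finds finds small => finds finds E finds finds finds finds small   [E → E finds]
finds finds E finds finds finds finds small => finds finds small this small finds finds finds finds small   [E → small this small]

S => R small => S E small => finds finds E small => finds finds E finds small => finds finds E finds finds small => finds finds E finds finds finds small => finds finds E finds finds finds finds small => finds finds small this small finds finds finds finds small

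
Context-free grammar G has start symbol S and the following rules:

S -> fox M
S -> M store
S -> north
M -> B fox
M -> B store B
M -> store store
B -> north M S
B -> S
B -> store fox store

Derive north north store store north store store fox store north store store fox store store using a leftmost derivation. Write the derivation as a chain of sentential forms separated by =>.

S => M store => B store B store => north M S store B store => north B store B S store B store => north north M S store B S store B store => north north store store S store B S store B store => north north store store north store B S store B store => north north store store north store store fox store S store B store => north north store store north store store fox store north store B store => north north store store north store store fox store north store store fox store store

S => M store   [S -> M store]
M store => B store B store   [M -> B store B]
B store B store => north M S store B store   [B -> north M S]
north M S store B store => north B store B S store B store   [M -> B store B]
north B store B S store B store => north north M S store B S store B store   [B -> north M S]
north north M S store B S store B store => north north store store S store B S store B store   [M -> store store]
north north store store S store B S store B store => north north store store north store B S store B store   [S -> north]
north north store store north store B S store B store => north north store store north store store fox store S store B store   [B -> store fox store]
north north store store north store store fox store S store B store => north north store store north store store fox store north store B store   [S -> north]
north north store store north store store fox store north store B store => north north store store north store store fox store north store store fox store store   [B -> store fox store]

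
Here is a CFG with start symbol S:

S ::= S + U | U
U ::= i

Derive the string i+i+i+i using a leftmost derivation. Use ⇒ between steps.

S ⇒ S+U ⇒ S+U+U ⇒ S+U+U+U ⇒ U+U+U+U ⇒ i+U+U+U ⇒ i+i+U+U ⇒ i+i+i+U ⇒ i+i+i+i

S ⇒ S+U   [S ::= S + U]
S+U ⇒ S+U+U   [S ::= S + U]
S+U+U ⇒ S+U+U+U   [S ::= S + U]
S+U+U+U ⇒ U+U+U+U   [S ::= U]
U+U+U+U ⇒ i+U+U+U   [U ::= i]
i+U+U+U ⇒ i+i+U+U   [U ::= i]
i+i+U+U ⇒ i+i+i+U   [U ::= i]
i+i+i+U ⇒ i+i+i+i   [U ::= i]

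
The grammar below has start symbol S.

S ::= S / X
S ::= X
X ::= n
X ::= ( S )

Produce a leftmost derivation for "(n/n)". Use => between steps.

S=>X=>(S)=>(S/X)=>(X/X)=>(n/X)=>(n/n)

S => X   [S ::= X]
X => (S)   [X ::= ( S )]
(S) => (S/X)   [S ::= S / X]
(S/X) => (X/X)   [S ::= X]
(X/X) => (n/X)   [X ::= n]
(n/X) => (n/n)   [X ::= n]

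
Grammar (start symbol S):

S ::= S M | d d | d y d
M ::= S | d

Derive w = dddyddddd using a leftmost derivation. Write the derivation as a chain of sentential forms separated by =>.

S=>SM=>SMM=>ddMM=>ddSM=>ddSMM=>ddSMMM=>ddSMMMM=>dddydMMMM=>dddyddMMM=>dddydddMM=>dddyddddM=>dddyddddd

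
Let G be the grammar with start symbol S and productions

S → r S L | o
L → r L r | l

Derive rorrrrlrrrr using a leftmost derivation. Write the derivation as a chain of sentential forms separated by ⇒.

S ⇒ rSL   [S → r S L]
rSL ⇒ roL   [S → o]
roL ⇒ rorLr   [L → r L r]
rorLr ⇒ rorrLrr   [L → r L r]
rorrLrr ⇒ rorrrLrrr   [L → r L r]
rorrrLrrr ⇒ rorrrrLrrrr   [L → r L r]
rorrrrLrrrr ⇒ rorrrrlrrrr   [L → l]

S⇒rSL⇒roL⇒rorLr⇒rorrLrr⇒rorrrLrrr⇒rorrrrLrrrr⇒rorrrrlrrrr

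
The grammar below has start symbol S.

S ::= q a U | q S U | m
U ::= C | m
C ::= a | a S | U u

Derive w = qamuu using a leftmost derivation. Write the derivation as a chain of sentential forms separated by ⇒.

S ⇒ qaU   [S ::= q a U]
qaU ⇒ qaC   [U ::= C]
qaC ⇒ qaUu   [C ::= U u]
qaUu ⇒ qaCu   [U ::= C]
qaCu ⇒ qaUuu   [C ::= U u]
qaUuu ⇒ qamuu   [U ::= m]

S ⇒ qaU ⇒ qaC ⇒ qaUu ⇒ qaCu ⇒ qaUuu ⇒ qamuu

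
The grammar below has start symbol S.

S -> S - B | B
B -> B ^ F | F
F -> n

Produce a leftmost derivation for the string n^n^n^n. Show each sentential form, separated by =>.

S=>B=>B^F=>B^F^F=>B^F^F^F=>F^F^F^F=>n^F^F^F=>n^n^F^F=>n^n^n^F=>n^n^n^n

S => B   [S -> B]
B => B^F   [B -> B ^ F]
B^F => B^F^F   [B -> B ^ F]
B^F^F => B^F^F^F   [B -> B ^ F]
B^F^F^F => F^F^F^F   [B -> F]
F^F^F^F => n^F^F^F   [F -> n]
n^F^F^F => n^n^F^F   [F -> n]
n^n^F^F => n^n^n^F   [F -> n]
n^n^n^F => n^n^n^n   [F -> n]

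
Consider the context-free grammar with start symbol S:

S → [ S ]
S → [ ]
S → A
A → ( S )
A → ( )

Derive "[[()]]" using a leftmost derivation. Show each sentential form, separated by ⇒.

S ⇒ [S] ⇒ [[S]] ⇒ [[A]] ⇒ [[()]]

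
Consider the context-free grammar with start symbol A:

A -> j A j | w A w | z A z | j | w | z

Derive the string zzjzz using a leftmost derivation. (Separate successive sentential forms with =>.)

A => zAz => zzAzz => zzjzz

A => zAz   [A -> z A z]
zAz => zzAzz   [A -> z A z]
zzAzz => zzjzz   [A -> j]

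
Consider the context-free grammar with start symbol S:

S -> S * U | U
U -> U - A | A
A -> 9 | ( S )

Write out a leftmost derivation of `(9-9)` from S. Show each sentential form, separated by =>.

S => U => A => (S) => (U) => (U-A) => (A-A) => (9-A) => (9-9)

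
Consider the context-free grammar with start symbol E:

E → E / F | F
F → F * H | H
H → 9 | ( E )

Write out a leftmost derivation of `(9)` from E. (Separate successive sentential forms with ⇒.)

E ⇒ F   [E → F]
F ⇒ H   [F → H]
H ⇒ (E)   [H → ( E )]
(E) ⇒ (F)   [E → F]
(F) ⇒ (H)   [F → H]
(H) ⇒ (9)   [H → 9]

E ⇒ F ⇒ H ⇒ (E) ⇒ (F) ⇒ (H) ⇒ (9)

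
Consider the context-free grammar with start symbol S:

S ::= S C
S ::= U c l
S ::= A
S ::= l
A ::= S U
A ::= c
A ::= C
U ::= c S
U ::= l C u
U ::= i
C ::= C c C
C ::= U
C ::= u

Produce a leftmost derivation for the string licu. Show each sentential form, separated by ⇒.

S ⇒ SC ⇒ lC ⇒ lCcC ⇒ lUcC ⇒ licC ⇒ licu

S ⇒ SC   [S ::= S C]
SC ⇒ lC   [S ::= l]
lC ⇒ lCcC   [C ::= C c C]
lCcC ⇒ lUcC   [C ::= U]
lUcC ⇒ licC   [U ::= i]
licC ⇒ licu   [C ::= u]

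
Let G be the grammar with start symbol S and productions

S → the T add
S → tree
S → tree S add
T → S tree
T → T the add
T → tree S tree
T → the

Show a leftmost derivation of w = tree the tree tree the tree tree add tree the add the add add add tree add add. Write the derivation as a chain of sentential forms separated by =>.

S => tree S add => tree the T add add => tree the tree S tree add add => tree the tree tree S add tree add add => tree the tree tree the T add add tree add add => tree the tree tree the T the add add add tree add add => tree the tree tree the T the add the add add add tree add add => tree the tree tree the S tree the add the add add add tree add add => tree the tree tree the tree S add tree the add the add add add tree add add => tree the tree tree the tree tree add tree the add the add add add tree add add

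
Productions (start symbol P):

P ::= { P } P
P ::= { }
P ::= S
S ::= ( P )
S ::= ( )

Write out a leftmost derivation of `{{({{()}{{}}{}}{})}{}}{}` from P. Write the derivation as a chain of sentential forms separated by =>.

P => {P}P   [P ::= { P } P]
{P}P => {{P}P}P   [P ::= { P } P]
{{P}P}P => {{S}P}P   [P ::= S]
{{S}P}P => {{(P)}P}P   [S ::= ( P )]
{{(P)}P}P => {{({P}P)}P}P   [P ::= { P } P]
{{({P}P)}P}P => {{({{P}P}P)}P}P   [P ::= { P } P]
{{({{P}P}P)}P}P => {{({{S}P}P)}P}P   [P ::= S]
{{({{S}P}P)}P}P => {{({{()}P}P)}P}P   [S ::= ( )]
{{({{()}P}P)}P}P => {{({{()}{P}P}P)}P}P   [P ::= { P } P]
{{({{()}{P}P}P)}P}P => {{({{()}{{}}P}P)}P}P   [P ::= { }]
{{({{()}{{}}P}P)}P}P => {{({{()}{{}}{}}P)}P}P   [P ::= { }]
{{({{()}{{}}{}}P)}P}P => {{({{()}{{}}{}}{})}P}P   [P ::= { }]
{{({{()}{{}}{}}{})}P}P => {{({{()}{{}}{}}{})}{}}P   [P ::= { }]
{{({{()}{{}}{}}{})}{}}P => {{({{()}{{}}{}}{})}{}}{}   [P ::= { }]

P=>{P}P=>{{P}P}P=>{{S}P}P=>{{(P)}P}P=>{{({P}P)}P}P=>{{({{P}P}P)}P}P=>{{({{S}P}P)}P}P=>{{({{()}P}P)}P}P=>{{({{()}{P}P}P)}P}P=>{{({{()}{{}}P}P)}P}P=>{{({{()}{{}}{}}P)}P}P=>{{({{()}{{}}{}}{})}P}P=>{{({{()}{{}}{}}{})}{}}P=>{{({{()}{{}}{}}{})}{}}{}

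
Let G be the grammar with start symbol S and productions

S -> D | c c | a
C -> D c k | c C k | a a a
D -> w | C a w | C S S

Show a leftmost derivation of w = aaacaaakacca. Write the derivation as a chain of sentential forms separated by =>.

S => D => CSS => aaaSS => aaaDS => aaaCSSS => aaacCkSSS => aaacaaakSSS => aaacaaakaSS => aaacaaakaccS => aaacaaakacca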